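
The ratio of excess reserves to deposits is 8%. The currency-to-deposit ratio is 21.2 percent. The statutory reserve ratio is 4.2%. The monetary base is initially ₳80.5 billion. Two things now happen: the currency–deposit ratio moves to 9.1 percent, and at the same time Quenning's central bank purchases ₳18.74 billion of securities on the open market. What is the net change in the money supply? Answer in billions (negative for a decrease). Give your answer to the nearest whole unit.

₳216 billion

Before: m₁ = (1 + 0.212) / (0.042 + 0.08 + 0.212) ≈ 3.6287, MB₁ = 80.5, so M₁ = 3.6287 × 80.5 ≈ 292.1103 billion.
After: m₂ = (1 + 0.091) / (0.042 + 0.08 + 0.091) ≈ 5.1221, MB₂ = 80.5 + 18.74 = 99.24, so M₂ = 5.1221 × 99.24 ≈ 508.3172 billion.
ΔM = M₂ − M₁ = 508.3172 − 292.1103 = 216.2069 billion.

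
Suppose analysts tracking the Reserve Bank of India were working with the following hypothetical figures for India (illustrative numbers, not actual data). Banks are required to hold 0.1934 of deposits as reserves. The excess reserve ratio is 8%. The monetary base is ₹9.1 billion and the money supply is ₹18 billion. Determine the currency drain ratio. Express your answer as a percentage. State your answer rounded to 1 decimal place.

47.0%

Using m = M/MB = 18/9.1 ≈ 1.978022. From m = (1 + c)/(c + rr + e), rearranging gives 1 + c = m·(c + rr + e), so c·(1 − m) = m·(rr + e) − 1.
Hence c = [m·(rr + e) − 1]/(1 − m) = [1.978022 × (0.1934 + 0.08) − 1] / (1 − 1.978022) ≈ 0.469528.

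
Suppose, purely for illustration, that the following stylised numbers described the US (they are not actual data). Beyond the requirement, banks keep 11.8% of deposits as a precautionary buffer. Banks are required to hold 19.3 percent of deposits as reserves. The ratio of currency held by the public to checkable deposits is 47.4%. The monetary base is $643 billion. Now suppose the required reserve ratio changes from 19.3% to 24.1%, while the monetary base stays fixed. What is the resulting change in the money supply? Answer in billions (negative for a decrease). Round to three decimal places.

-69.572 billion

Initially m₁ = (1 + 0.474) / (0.193 + 0.118 + 0.474) ≈ 1.8777070, so M₁ = 1.8777070 × 643 ≈ 1207.3656 billion.
After the change m₂ = (1 + 0.474) / (0.241 + 0.118 + 0.474) ≈ 1.7695078, so M₂ = 1.7695078 × 643 ≈ 1137.7935 billion.
ΔM = M₂ − M₁ = 1137.7935 − 1207.3656 = -69.5721 billion.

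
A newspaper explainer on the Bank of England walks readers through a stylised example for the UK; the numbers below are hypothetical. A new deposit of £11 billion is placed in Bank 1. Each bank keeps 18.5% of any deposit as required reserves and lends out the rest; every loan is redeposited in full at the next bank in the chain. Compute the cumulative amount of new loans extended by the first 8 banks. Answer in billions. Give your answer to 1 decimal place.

£39.0 billion

Bank i lends (1 − rr)^i of the original deposit: Bank 1 lends 11·0.8150 = 8.9650, Bank 2 lends 11·0.8150² ≈ 7.3065, and so on.
Summing a geometric series: total = 11·[0.8150·(1 − 0.8150^8) / (1 − 0.8150)] ≈ 39.0267 billion.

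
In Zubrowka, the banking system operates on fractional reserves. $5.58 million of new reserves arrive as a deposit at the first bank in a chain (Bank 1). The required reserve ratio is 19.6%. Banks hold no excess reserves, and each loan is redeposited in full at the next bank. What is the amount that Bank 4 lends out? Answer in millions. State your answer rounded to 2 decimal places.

$2.33 million

Each bank lends a fraction (1 − rr) = 0.8040 of the deposit it receives, so Bank 4 receives 5.58·0.8040^3 and lends 5.58·0.8040^4 ≈ 2.3316 million.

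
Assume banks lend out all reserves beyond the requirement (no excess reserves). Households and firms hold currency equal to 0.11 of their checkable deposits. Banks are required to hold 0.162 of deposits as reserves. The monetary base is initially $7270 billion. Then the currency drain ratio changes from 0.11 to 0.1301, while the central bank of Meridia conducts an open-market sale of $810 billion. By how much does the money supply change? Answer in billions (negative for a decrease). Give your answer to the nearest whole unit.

-4675 billion

Before: m₁ = (1 + 0.11) / (0.162 + 0.11) ≈ 4.08088, MB₁ = 7270, so M₁ = 4.08088 × 7270 = 29667.9976 billion.
After: m₂ = (1 + 0.1301) / (0.162 + 0.1301) ≈ 3.86888, MB₂ = 7270 − 810 = 6460, so M₂ = 3.86888 × 6460 = 24992.9648 billion.
ΔM = M₂ − M₁ = 24992.9648 − 29667.9976 = -4675.0328 billion.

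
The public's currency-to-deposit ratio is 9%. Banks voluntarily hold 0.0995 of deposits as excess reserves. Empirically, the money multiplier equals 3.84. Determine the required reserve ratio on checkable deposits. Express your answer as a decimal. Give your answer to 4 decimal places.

0.0944

Using m = 3.84. Since m = (1 + c)/(c + rr + e), the denominator satisfies c + rr + e = (1 + c)/m = (1 + 0.09) / 3.84 ≈ 0.283854.
With c = 0.09 and e = 0.0995, the required reserve ratio on checkable deposits is 0.283854 − 0.09 − 0.0995 = 0.094354.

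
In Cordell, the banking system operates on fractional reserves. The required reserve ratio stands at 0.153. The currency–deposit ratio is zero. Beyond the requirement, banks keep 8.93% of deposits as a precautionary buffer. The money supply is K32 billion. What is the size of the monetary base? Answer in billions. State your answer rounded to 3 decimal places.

The money multiplier is m = 1 / (rr + e) = 1 / (0.153 + 0.0893) ≈ 4.127115.
MB = M / m = 32 / 4.127115 ≈ 7.7536 billion.

K7.754 billion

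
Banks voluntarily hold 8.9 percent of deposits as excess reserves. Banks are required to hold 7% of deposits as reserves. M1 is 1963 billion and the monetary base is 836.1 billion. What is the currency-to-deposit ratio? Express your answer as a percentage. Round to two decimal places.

46.50%

Using m = M/MB = 1963/836.1 ≈ 2.347805. From m = (1 + c)/(c + rr + e), rearranging gives 1 + c = m·(c + rr + e), so c·(1 − m) = m·(rr + e) − 1.
Hence c = [m·(rr + e) − 1]/(1 − m) = [2.347805 × (0.07 + 0.089) − 1] / (1 − 2.347805) ≈ 0.464978.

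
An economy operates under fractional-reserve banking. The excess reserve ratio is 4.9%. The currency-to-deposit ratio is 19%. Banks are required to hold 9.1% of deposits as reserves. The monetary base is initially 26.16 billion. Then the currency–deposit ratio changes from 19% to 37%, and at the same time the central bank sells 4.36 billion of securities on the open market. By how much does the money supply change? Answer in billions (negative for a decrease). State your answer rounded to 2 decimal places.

Before: m₁ = (1 + 0.19) / (0.091 + 0.049 + 0.19) ≈ 3.60606, MB₁ = 26.16, so M₁ = 3.60606 × 26.16 ≈ 94.3345 billion.
After: m₂ = (1 + 0.37) / (0.091 + 0.049 + 0.37) ≈ 2.68627, MB₂ = 26.16 − 4.36 = 21.8, so M₂ = 2.68627 × 21.8 ≈ 58.5607 billion.
ΔM = M₂ − M₁ = 58.5607 − 94.3345 = -35.7738 billion.

-35.77 billion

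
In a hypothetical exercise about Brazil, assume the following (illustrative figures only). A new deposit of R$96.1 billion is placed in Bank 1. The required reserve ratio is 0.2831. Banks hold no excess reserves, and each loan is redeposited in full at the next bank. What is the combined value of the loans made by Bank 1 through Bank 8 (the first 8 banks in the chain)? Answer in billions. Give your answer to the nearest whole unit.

Bank i lends (1 − rr)^i of the original deposit: Bank 1 lends 96.1·0.7169 ≈ 68.8941, Bank 2 lends 96.1·0.7169² ≈ 49.3902, and so on.
Summing a geometric series: total = 96.1·[0.7169·(1 − 0.7169^8) / (1 − 0.7169)] ≈ 226.3771 billion.

R$226 billion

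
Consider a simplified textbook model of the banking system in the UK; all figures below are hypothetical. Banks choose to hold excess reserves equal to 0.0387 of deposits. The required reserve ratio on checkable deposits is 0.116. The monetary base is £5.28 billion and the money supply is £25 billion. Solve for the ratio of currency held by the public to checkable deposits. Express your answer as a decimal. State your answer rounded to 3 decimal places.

Using m = M/MB = 25/5.28 ≈ 4.734848. From m = (1 + c)/(c + rr + e), rearranging gives 1 + c = m·(c + rr + e), so c·(1 − m) = m·(rr + e) − 1.
Hence c = [m·(rr + e) − 1]/(1 − m) = [4.734848 × (0.116 + 0.0387) − 1] / (1 − 4.734848) ≈ 0.071628.

0.072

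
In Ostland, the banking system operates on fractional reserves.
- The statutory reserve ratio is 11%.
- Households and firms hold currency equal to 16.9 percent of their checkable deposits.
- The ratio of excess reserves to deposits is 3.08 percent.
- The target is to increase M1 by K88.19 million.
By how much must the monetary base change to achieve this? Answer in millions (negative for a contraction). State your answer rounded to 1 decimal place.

The money multiplier is m = (1 + c) / (rr + e + c) = (1 + 0.169) / (0.11 + 0.0308 + 0.169) ≈ 3.7734.
ΔMB = ΔM / m = (+88.19) / 3.7734 ≈ 23.3715 million.

K23.4 million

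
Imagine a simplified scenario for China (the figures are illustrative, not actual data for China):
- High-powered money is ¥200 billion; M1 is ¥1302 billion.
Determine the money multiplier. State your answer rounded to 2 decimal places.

6.51

The money multiplier is m = M / MB = 1302 / 200 = 6.51000.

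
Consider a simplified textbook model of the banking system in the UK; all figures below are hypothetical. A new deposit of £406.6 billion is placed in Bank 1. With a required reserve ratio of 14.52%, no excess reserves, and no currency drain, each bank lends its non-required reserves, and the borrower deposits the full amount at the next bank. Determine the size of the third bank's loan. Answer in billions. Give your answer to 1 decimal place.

Each bank lends a fraction (1 − rr) = 0.8548 of the deposit it receives, so Bank 3 receives 406.6·0.8548^2 and lends 406.6·0.8548^3 ≈ 253.9574 billion.

£254.0 billion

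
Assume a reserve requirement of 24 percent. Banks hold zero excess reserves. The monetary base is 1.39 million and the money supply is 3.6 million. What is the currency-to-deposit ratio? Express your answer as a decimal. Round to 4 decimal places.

0.2380

Using m = M/MB = 3.6/1.39 ≈ 2.589928. From m = (1 + c)/(c + rr + e), rearranging gives 1 + c = m·(c + rr + e), so c·(1 − m) = m·(rr + e) − 1.
Hence c = [m·(rr + e) − 1]/(1 − m) = [2.589928 × (0.24 + 0) − 1] / (1 − 2.589928) ≈ 0.238009.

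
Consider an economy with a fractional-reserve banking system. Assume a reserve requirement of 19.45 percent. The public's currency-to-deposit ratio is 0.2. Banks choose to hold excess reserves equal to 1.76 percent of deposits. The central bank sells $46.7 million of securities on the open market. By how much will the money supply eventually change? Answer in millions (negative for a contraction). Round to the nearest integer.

-136 million

The money multiplier is m = (1 + c) / (rr + e + c) = (1 + 0.2) / (0.1945 + 0.0176 + 0.2) ≈ 2.9119.
The sale removes 46.7 million of base, so ΔM = m × ΔMB = 2.9119 × (−46.7) ≈ -135.9857 million.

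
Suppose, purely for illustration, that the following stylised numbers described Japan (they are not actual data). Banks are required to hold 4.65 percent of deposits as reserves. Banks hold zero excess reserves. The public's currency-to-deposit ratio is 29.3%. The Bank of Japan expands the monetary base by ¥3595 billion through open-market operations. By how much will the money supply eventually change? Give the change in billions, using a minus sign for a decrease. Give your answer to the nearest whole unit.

The money multiplier is m = (1 + c) / (rr + c) = (1 + 0.293) / (0.0465 + 0.293) ≈ 3.80854.
The purchase adds 3595 billion of base, so ΔM = m × ΔMB = 3.80854 × (+3595) = 13691.7013 billion.

¥13692 billion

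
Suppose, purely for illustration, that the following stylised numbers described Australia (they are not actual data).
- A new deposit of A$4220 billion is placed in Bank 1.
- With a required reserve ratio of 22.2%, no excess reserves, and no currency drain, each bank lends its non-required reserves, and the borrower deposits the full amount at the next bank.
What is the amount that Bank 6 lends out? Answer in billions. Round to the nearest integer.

A$936 billion

Each bank lends a fraction (1 − rr) = 0.7780 of the deposit it receives, so Bank 6 receives 4220·0.7780^5 and lends 4220·0.7780^6 ≈ 935.8151 billion.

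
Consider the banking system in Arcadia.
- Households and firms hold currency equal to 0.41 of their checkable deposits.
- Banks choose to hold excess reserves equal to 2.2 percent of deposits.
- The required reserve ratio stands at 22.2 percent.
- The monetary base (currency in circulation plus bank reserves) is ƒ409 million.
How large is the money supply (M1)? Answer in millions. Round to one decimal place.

The money multiplier is m = (1 + c) / (rr + e + c) = (1 + 0.41) / (0.222 + 0.022 + 0.41) ≈ 2.15596.
So M = m × MB = 2.15596 × 409 ≈ 881.7876 million.

ƒ881.8 million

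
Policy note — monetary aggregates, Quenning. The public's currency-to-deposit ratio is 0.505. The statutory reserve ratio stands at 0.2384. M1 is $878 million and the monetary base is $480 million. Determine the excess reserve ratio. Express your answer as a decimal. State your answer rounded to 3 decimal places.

Using m = M/MB = 878/480 ≈ 1.829167. Since m = (1 + c)/(c + rr + e), the denominator satisfies c + rr + e = (1 + c)/m = (1 + 0.505) / 1.829167 ≈ 0.822779.
With c = 0.505 and rr = 0.2384, the excess reserve ratio is 0.822779 − 0.505 − 0.2384 = 0.079379.

0.079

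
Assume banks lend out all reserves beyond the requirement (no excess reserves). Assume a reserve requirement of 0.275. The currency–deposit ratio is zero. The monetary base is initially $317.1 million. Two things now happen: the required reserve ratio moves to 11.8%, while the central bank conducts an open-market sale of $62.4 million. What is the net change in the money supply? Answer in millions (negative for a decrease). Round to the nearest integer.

Before: m₁ = 1 / (0.275) ≈ 3.6364, MB₁ = 317.1, so M₁ = 3.6364 × 317.1 ≈ 1153.1024 million.
After: m₂ = 1 / (0.118) ≈ 8.4746, MB₂ = 317.1 − 62.4 = 254.7, so M₂ = 8.4746 × 254.7 ≈ 2158.4806 million.
ΔM = M₂ − M₁ = 2158.4806 − 1153.1024 = 1005.3782 million.

$1005 million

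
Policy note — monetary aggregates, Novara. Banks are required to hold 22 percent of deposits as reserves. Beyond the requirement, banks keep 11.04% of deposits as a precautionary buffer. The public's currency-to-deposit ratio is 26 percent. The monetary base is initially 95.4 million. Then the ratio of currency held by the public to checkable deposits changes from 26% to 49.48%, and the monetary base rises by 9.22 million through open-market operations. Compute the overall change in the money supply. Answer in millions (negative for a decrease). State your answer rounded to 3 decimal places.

-14.085 million

Before: m₁ = (1 + 0.26) / (0.22 + 0.1104 + 0.26) ≈ 2.1341463, MB₁ = 95.4, so M₁ = 2.1341463 × 95.4 ≈ 203.5976 million.
After: m₂ = (1 + 0.4948) / (0.22 + 0.1104 + 0.4948) ≈ 1.8114397, MB₂ = 95.4 + 9.22 = 104.62, so M₂ = 1.8114397 × 104.62 ≈ 189.5128 million.
ΔM = M₂ − M₁ = 189.5128 − 203.5976 = -14.0848 million.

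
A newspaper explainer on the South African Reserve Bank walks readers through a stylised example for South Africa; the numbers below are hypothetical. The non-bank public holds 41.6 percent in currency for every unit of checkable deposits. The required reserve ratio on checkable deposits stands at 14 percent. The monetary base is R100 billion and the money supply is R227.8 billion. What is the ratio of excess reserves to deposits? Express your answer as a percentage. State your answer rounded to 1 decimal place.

Using m = M/MB = 227.8/100 = 2.278000. Since m = (1 + c)/(c + rr + e), the denominator satisfies c + rr + e = (1 + c)/m = (1 + 0.416) / 2.278000 ≈ 0.621598.
With c = 0.416 and rr = 0.14, the ratio of excess reserves to deposits is 0.621598 − 0.416 − 0.14 = 0.065598.

6.6%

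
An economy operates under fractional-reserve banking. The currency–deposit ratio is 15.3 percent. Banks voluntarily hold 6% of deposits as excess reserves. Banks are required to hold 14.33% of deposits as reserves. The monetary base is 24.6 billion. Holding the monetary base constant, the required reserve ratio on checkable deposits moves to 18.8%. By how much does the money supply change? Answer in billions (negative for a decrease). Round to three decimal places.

Initially m₁ = (1 + 0.153) / (0.1433 + 0.06 + 0.153) ≈ 3.236037, so M₁ = 3.236037 × 24.6 ≈ 79.6065 billion.
After the change m₂ = (1 + 0.153) / (0.188 + 0.06 + 0.153) ≈ 2.875312, so M₂ = 2.875312 × 24.6 ≈ 70.7327 billion.
ΔM = M₂ − M₁ = 70.7327 − 79.6065 = -8.8738 billion.

-8.874 billion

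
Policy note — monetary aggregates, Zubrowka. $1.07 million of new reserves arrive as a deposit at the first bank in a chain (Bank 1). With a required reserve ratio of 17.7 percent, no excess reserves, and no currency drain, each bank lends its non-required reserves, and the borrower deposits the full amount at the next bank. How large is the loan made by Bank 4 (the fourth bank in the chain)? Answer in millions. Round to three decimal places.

Each bank lends a fraction (1 − rr) = 0.8230 of the deposit it receives, so Bank 4 receives 1.07·0.8230^3 and lends 1.07·0.8230^4 ≈ 0.4909 million.

$0.491 million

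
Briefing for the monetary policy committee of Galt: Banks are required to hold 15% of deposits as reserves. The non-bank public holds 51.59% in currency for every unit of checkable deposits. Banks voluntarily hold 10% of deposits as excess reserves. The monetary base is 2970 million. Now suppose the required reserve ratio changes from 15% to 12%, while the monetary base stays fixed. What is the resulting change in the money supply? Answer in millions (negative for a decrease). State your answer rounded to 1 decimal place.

Initially m₁ = (1 + 0.5159) / (0.15 + 0.1 + 0.5159) ≈ 1.979240, so M₁ = 1.979240 × 2970 = 5878.3428 million.
After the change m₂ = (1 + 0.5159) / (0.12 + 0.1 + 0.5159) ≈ 2.059927, so M₂ = 2.059927 × 2970 ≈ 6117.9832 million.
ΔM = M₂ − M₁ = 6117.9832 − 5878.3428 = 239.6404 million.

239.6 million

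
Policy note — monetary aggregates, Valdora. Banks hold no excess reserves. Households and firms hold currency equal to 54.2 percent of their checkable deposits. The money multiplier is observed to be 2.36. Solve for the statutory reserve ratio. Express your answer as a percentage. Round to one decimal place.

11.1%

Using m = 2.36. Since m = (1 + c)/(c + rr + e), the denominator satisfies c + rr + e = (1 + c)/m = (1 + 0.542) / 2.36 ≈ 0.653390.
With c = 0.542 and e = 0, the statutory reserve ratio is 0.653390 − 0.542 − 0 = 0.11139.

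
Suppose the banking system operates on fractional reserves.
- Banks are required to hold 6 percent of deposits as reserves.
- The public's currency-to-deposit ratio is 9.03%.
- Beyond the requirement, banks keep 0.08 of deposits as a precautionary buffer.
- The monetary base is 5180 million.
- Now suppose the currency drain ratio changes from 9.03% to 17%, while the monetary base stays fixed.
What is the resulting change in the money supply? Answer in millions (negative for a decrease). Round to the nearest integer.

-4973 million

Initially m₁ = (1 + 0.0903) / (0.06 + 0.08 + 0.0903) ≈ 4.73426, so M₁ = 4.73426 × 5180 = 24523.4668 million.
After the change m₂ = (1 + 0.17) / (0.06 + 0.08 + 0.17) ≈ 3.77419, so M₂ = 3.77419 × 5180 = 19550.3042 million.
ΔM = M₂ − M₁ = 19550.3042 − 24523.4668 = -4973.1626 million.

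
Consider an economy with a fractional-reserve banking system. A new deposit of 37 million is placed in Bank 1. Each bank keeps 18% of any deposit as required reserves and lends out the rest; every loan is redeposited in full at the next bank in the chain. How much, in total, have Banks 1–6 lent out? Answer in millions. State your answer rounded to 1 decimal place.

117.3 million

Bank i lends (1 − rr)^i of the original deposit: Bank 1 lends 37·0.8200 = 30.3400, Bank 2 lends 37·0.8200² = 24.8788, and so on.
Summing a geometric series: total = 37·[0.8200·(1 − 0.8200^6) / (1 − 0.8200)] ≈ 117.3135 million.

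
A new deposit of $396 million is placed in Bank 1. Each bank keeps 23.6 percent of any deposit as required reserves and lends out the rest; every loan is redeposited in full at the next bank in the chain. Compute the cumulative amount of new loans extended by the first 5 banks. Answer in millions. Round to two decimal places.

$948.28 million

Bank i lends (1 − rr)^i of the original deposit: Bank 1 lends 396·0.7640 = 302.5440, Bank 2 lends 396·0.7640² ≈ 231.1436, and so on.
Summing a geometric series: total = 396·[0.7640·(1 − 0.7640^5) / (1 − 0.7640)] ≈ 948.2760 million.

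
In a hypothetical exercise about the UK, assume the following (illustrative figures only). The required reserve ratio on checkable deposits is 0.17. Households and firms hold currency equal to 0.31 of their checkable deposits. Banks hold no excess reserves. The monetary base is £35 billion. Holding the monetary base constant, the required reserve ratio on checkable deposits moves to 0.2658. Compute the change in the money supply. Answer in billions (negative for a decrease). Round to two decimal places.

-15.89 billion

Initially m₁ = (1 + 0.31) / (0.17 + 0.31) ≈ 2.72917, so M₁ = 2.72917 × 35 ≈ 95.5209 billion.
After the change m₂ = (1 + 0.31) / (0.2658 + 0.31) ≈ 2.27510, so M₂ = 2.27510 × 35 = 79.6285 billion.
ΔM = M₂ − M₁ = 79.6285 − 95.5209 = -15.8924 billion.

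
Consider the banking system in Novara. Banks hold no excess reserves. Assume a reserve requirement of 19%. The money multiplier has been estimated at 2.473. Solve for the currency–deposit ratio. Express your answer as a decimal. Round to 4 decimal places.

Using m = 2.473. From m = (1 + c)/(c + rr + e), rearranging gives 1 + c = m·(c + rr + e), so c·(1 − m) = m·(rr + e) − 1.
Hence c = [m·(rr + e) − 1]/(1 − m) = [2.473 × (0.19 + 0) − 1] / (1 − 2.473) ≈ 0.359898.

0.3599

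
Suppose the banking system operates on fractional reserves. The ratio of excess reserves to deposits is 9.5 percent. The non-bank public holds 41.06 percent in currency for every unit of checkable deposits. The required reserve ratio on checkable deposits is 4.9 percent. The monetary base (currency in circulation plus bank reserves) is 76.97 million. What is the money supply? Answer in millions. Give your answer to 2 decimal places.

The money multiplier is m = (1 + c) / (rr + e + c) = (1 + 0.4106) / (0.049 + 0.095 + 0.4106) ≈ 2.54345.
So M = m × MB = 2.54345 × 76.97 ≈ 195.7693 million.

195.77 million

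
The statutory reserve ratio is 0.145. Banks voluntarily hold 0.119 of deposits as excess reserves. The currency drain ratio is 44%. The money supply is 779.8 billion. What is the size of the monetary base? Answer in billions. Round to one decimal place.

381.2 billion

The money multiplier is m = (1 + c) / (rr + e + c) = (1 + 0.44) / (0.145 + 0.119 + 0.44) ≈ 2.04545.
MB = M / m = 779.8 / 2.04545 ≈ 381.2364 billion.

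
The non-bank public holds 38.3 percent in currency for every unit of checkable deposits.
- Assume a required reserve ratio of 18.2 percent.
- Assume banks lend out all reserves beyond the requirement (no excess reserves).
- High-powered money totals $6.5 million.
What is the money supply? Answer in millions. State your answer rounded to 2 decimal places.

The money multiplier is m = (1 + c) / (rr + c) = (1 + 0.383) / (0.182 + 0.383) ≈ 2.4478.
So M = m × MB = 2.4478 × 6.5 = 15.9107 million.

$15.91 million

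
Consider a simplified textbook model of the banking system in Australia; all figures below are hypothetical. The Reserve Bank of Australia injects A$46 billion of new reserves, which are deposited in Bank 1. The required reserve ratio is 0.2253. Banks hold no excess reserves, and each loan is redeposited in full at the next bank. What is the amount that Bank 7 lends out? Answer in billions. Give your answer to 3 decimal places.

A$7.704 billion

Each bank lends a fraction (1 − rr) = 0.7747 of the deposit it receives, so Bank 7 receives 46·0.7747^6 and lends 46·0.7747^7 ≈ 7.7036 billion.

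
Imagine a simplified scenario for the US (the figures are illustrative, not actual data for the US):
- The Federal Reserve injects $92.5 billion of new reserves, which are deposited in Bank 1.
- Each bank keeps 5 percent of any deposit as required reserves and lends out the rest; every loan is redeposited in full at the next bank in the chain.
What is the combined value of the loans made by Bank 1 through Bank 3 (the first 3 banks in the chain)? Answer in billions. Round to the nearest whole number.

$251 billion

Bank i lends (1 − rr)^i of the original deposit: Bank 1 lends 92.5·0.9500 = 87.8750, Bank 2 lends 92.5·0.9500² ≈ 83.4813, and so on.
Summing a geometric series: total = 92.5·[0.9500·(1 − 0.9500^3) / (1 − 0.9500)] ≈ 250.6634 billion.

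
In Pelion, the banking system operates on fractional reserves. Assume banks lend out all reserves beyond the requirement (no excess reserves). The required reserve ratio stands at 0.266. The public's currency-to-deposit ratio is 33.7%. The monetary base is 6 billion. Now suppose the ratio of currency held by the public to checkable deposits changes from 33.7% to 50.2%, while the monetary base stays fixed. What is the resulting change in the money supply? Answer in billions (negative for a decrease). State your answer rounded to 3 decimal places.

-1.569 billion

Initially m₁ = (1 + 0.337) / (0.266 + 0.337) ≈ 2.21725, so M₁ = 2.21725 × 6 = 13.3035 billion.
After the change m₂ = (1 + 0.502) / (0.266 + 0.502) ≈ 1.95573, so M₂ = 1.95573 × 6 ≈ 11.7344 billion.
ΔM = M₂ − M₁ = 11.7344 − 13.3035 = -1.5691 billion.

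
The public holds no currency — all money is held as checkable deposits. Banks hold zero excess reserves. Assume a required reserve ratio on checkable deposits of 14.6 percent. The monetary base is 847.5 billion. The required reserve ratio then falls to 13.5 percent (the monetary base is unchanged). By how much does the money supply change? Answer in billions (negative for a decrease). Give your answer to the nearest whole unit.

Initially m₁ = 1 / (0.146) ≈ 6.8493, so M₁ = 6.8493 × 847.5 ≈ 5804.7818 billion.
After the change m₂ = 1 / (0.135) ≈ 7.4074, so M₂ = 7.4074 × 847.5 = 6277.7715 billion.
ΔM = M₂ − M₁ = 6277.7715 − 5804.7818 = 472.9897 billion.

473 billion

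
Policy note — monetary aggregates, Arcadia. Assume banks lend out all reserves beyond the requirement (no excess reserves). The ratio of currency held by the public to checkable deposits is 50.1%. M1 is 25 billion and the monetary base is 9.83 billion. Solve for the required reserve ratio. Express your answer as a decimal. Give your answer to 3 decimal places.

Using m = M/MB = 25/9.83 ≈ 2.543235. Since m = (1 + c)/(c + rr + e), the denominator satisfies c + rr + e = (1 + c)/m = (1 + 0.501) / 2.543235 ≈ 0.590193.
With c = 0.501 and e = 0, the required reserve ratio is 0.590193 − 0.501 − 0 = 0.089193.

0.089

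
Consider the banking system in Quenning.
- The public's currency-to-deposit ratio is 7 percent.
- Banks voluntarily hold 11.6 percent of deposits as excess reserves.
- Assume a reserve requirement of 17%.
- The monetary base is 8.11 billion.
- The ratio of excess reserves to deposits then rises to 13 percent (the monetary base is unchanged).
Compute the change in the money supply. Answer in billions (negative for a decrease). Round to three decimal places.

Initially m₁ = (1 + 0.07) / (0.17 + 0.116 + 0.07) ≈ 3.00562, so M₁ = 3.00562 × 8.11 ≈ 24.3756 billion.
After the change m₂ = (1 + 0.07) / (0.17 + 0.13 + 0.07) ≈ 2.89189, so M₂ = 2.89189 × 8.11 ≈ 23.4532 billion.
ΔM = M₂ − M₁ = 23.4532 − 24.3756 = -0.9224 billion.

-0.922 billion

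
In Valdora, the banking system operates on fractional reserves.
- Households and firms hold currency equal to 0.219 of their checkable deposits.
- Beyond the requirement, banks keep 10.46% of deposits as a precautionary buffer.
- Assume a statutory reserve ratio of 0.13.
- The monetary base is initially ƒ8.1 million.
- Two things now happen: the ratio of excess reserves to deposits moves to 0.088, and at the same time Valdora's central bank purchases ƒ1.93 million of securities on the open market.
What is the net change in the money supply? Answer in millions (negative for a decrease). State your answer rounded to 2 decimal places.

ƒ6.21 million

Before: m₁ = (1 + 0.219) / (0.13 + 0.1046 + 0.219) ≈ 2.68739, MB₁ = 8.1, so M₁ = 2.68739 × 8.1 ≈ 21.7679 million.
After: m₂ = (1 + 0.219) / (0.13 + 0.088 + 0.219) ≈ 2.78947, MB₂ = 8.1 + 1.93 = 10.03, so M₂ = 2.78947 × 10.03 ≈ 27.9784 million.
ΔM = M₂ − M₁ = 27.9784 − 21.7679 = 6.2105 million.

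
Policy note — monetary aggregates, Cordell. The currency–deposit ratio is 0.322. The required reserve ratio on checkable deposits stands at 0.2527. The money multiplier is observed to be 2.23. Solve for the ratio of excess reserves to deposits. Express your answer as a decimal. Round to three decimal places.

Using m = 2.23. Since m = (1 + c)/(c + rr + e), the denominator satisfies c + rr + e = (1 + c)/m = (1 + 0.322) / 2.23 ≈ 0.592825.
With c = 0.322 and rr = 0.2527, the ratio of excess reserves to deposits is 0.592825 − 0.322 − 0.2527 = 0.018125.

0.018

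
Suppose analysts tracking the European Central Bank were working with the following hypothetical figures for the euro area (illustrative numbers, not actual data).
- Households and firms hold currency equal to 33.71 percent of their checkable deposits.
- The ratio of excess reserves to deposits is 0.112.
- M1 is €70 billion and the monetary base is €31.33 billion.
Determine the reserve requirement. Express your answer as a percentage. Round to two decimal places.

14.93%

Using m = M/MB = 70/31.33 ≈ 2.234280. Since m = (1 + c)/(c + rr + e), the denominator satisfies c + rr + e = (1 + c)/m = (1 + 0.3371) / 2.234280 ≈ 0.598448.
With c = 0.3371 and e = 0.112, the reserve requirement is 0.598448 − 0.3371 − 0.112 = 0.149348.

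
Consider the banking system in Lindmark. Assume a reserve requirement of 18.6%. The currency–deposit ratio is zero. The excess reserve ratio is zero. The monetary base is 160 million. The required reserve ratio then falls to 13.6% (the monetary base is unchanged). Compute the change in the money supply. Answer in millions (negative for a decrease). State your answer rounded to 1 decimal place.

316.3 million

Initially m₁ = 1 / (0.186) ≈ 5.37634, so M₁ = 5.37634 × 160 = 860.2144 million.
After the change m₂ = 1 / (0.136) ≈ 7.35294, so M₂ = 7.35294 × 160 = 1176.4704 million.
ΔM = M₂ − M₁ = 1176.4704 − 860.2144 = 316.256 million.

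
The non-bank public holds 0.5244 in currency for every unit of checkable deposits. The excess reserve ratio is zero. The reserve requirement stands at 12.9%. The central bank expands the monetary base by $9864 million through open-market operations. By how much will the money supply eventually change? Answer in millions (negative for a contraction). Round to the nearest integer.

The money multiplier is m = (1 + c) / (rr + c) = (1 + 0.5244) / (0.129 + 0.5244) ≈ 2.33303.
The purchase adds 9864 million of base, so ΔM = m × ΔMB = 2.33303 × (+9864) ≈ 23013.0079 million.

$23013 million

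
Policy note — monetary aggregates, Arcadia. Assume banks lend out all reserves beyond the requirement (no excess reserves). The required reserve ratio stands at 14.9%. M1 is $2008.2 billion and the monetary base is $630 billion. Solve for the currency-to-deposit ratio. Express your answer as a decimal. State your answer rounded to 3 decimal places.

0.240

Using m = M/MB = 2008.2/630 ≈ 3.187619. From m = (1 + c)/(c + rr + e), rearranging gives 1 + c = m·(c + rr + e), so c·(1 − m) = m·(rr + e) − 1.
Hence c = [m·(rr + e) − 1]/(1 − m) = [3.187619 × (0.149 + 0) − 1] / (1 − 3.187619) ≈ 0.240007.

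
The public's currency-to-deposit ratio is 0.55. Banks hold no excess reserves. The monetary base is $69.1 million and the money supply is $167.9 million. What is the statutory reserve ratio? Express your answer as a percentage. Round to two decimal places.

Using m = M/MB = 167.9/69.1 ≈ 2.429812. Since m = (1 + c)/(c + rr + e), the denominator satisfies c + rr + e = (1 + c)/m = (1 + 0.55) / 2.429812 ≈ 0.637909.
With c = 0.55 and e = 0, the statutory reserve ratio is 0.637909 − 0.55 − 0 = 0.087909.

8.79%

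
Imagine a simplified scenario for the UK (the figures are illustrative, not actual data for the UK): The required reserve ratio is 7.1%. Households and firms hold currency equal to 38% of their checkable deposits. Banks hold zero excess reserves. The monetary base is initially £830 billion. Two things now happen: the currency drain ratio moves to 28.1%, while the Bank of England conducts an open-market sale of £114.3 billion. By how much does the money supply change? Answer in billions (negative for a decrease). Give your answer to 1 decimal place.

Before: m₁ = (1 + 0.38) / (0.071 + 0.38) ≈ 3.05987, MB₁ = 830, so M₁ = 3.05987 × 830 = 2539.6921 billion.
After: m₂ = (1 + 0.281) / (0.071 + 0.281) ≈ 3.63920, MB₂ = 830 − 114.3 = 715.7, so M₂ = 3.63920 × 715.7 ≈ 2604.5754 billion.
ΔM = M₂ − M₁ = 2604.5754 − 2539.6921 = 64.8833 billion.

£64.9 billion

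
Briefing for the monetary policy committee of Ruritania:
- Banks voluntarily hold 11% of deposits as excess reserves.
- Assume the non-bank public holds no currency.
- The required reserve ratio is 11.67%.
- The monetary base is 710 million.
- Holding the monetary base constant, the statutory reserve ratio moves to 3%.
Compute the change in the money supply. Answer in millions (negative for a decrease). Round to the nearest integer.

Initially m₁ = 1 / (0.1167 + 0.11) ≈ 4.4111, so M₁ = 4.4111 × 710 = 3131.881 million.
After the change m₂ = 1 / (0.03 + 0.11) ≈ 7.1429, so M₂ = 7.1429 × 710 = 5071.459 million.
ΔM = M₂ − M₁ = 5071.459 − 3131.881 = 1939.578 million.

1940 million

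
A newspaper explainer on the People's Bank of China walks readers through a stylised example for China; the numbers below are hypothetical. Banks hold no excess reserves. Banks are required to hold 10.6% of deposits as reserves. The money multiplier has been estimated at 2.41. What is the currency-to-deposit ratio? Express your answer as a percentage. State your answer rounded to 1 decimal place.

52.8%

Using m = 2.41. From m = (1 + c)/(c + rr + e), rearranging gives 1 + c = m·(c + rr + e), so c·(1 − m) = m·(rr + e) − 1.
Hence c = [m·(rr + e) − 1]/(1 − m) = [2.41 × (0.106 + 0) − 1] / (1 − 2.41) ≈ 0.528043.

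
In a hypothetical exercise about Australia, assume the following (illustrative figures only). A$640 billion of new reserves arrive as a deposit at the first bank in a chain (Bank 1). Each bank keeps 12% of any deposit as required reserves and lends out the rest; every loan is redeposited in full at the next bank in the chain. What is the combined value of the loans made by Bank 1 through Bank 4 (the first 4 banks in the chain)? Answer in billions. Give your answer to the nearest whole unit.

A$1879 billion

Bank i lends (1 − rr)^i of the original deposit: Bank 1 lends 640·0.8800 = 563.2000, Bank 2 lends 640·0.8800² = 495.6160, and so on.
Summing a geometric series: total = 640·[0.8800·(1 − 0.8800^4) / (1 − 0.8800)] ≈ 1878.7631 billion.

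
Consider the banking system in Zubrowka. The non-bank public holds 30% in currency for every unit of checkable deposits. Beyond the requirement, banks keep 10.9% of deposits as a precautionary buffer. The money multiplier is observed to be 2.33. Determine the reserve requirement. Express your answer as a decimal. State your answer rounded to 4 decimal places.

0.1489

Using m = 2.33. Since m = (1 + c)/(c + rr + e), the denominator satisfies c + rr + e = (1 + c)/m = (1 + 0.3) / 2.33 ≈ 0.557940.
With c = 0.3 and e = 0.109, the reserve requirement is 0.557940 − 0.3 − 0.109 = 0.14894.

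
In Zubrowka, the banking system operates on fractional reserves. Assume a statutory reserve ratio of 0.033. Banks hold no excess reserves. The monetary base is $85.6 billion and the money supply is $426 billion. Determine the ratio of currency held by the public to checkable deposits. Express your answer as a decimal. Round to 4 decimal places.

Using m = M/MB = 426/85.6 ≈ 4.976636. From m = (1 + c)/(c + rr + e), rearranging gives 1 + c = m·(c + rr + e), so c·(1 − m) = m·(rr + e) − 1.
Hence c = [m·(rr + e) − 1]/(1 − m) = [4.976636 × (0.033 + 0) − 1] / (1 − 4.976636) ≈ 0.210170.

0.2102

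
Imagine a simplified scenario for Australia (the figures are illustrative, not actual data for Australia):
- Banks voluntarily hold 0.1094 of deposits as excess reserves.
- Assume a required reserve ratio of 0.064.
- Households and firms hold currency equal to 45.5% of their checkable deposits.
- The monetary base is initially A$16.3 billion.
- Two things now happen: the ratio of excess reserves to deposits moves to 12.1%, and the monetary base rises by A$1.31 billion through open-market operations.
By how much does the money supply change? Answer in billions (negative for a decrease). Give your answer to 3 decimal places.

A$2.294 billion

Before: m₁ = (1 + 0.455) / (0.064 + 0.1094 + 0.455) ≈ 2.315404, MB₁ = 16.3, so M₁ = 2.315404 × 16.3 ≈ 37.7411 billion.
After: m₂ = (1 + 0.455) / (0.064 + 0.121 + 0.455) ≈ 2.273438, MB₂ = 16.3 + 1.31 = 17.61, so M₂ = 2.273438 × 17.61 ≈ 40.0352 billion.
ΔM = M₂ − M₁ = 40.0352 − 37.7411 = 2.2941 billion.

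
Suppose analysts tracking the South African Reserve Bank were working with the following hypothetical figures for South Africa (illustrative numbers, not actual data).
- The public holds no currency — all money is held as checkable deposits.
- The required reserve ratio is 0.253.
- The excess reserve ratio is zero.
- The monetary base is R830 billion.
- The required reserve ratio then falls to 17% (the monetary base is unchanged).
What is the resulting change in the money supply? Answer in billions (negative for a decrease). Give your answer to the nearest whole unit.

R1602 billion

Initially m₁ = 1 / (0.253) ≈ 3.9526, so M₁ = 3.9526 × 830 = 3280.658 billion.
After the change m₂ = 1 / (0.17) ≈ 5.8824, so M₂ = 5.8824 × 830 = 4882.392 billion.
ΔM = M₂ − M₁ = 4882.392 − 3280.658 = 1601.734 billion.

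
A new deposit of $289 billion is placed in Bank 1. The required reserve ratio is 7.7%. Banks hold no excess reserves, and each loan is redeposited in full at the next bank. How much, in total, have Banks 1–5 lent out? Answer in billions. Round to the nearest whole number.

$1144 billion

Bank i lends (1 − rr)^i of the original deposit: Bank 1 lends 289·0.9230 = 266.7470, Bank 2 lends 289·0.9230² ≈ 246.2075, and so on.
Summing a geometric series: total = 289·[0.9230·(1 − 0.9230^5) / (1 − 0.9230)] ≈ 1143.5557 billion.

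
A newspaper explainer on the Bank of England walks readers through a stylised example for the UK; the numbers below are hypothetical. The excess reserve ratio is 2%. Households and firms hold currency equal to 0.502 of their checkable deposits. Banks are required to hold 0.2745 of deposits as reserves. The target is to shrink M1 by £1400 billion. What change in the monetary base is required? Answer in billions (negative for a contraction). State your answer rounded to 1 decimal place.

The money multiplier is m = (1 + c) / (rr + e + c) = (1 + 0.502) / (0.2745 + 0.02 + 0.502) ≈ 1.885750.
ΔMB = ΔM / m = (−1400) / 1.885750 ≈ -742.4102 billion.

-742.4 billion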